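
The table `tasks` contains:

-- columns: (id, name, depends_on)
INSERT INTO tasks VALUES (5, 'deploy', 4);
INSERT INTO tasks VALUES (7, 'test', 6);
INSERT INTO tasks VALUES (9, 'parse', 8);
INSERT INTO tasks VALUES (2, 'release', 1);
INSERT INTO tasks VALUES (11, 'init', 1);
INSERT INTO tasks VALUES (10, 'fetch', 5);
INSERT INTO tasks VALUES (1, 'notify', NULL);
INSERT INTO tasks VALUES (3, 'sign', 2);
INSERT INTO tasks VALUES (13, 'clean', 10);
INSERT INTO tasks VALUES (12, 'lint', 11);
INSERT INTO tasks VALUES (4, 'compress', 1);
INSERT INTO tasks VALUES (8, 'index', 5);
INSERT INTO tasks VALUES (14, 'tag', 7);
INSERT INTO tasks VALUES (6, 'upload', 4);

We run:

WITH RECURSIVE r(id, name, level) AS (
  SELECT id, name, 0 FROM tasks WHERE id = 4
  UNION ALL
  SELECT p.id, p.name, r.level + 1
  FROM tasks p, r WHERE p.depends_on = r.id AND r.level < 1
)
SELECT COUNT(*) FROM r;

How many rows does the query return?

Base: id=4 (compress) at level 0.
Iteration 1: rows with depends_on in {4} -> deploy (id 5, level 1), upload (id 6, level 1).
Iteration 2: level < 1 fails for all current rows; recursion stops.
Total rows emitted: 3.

3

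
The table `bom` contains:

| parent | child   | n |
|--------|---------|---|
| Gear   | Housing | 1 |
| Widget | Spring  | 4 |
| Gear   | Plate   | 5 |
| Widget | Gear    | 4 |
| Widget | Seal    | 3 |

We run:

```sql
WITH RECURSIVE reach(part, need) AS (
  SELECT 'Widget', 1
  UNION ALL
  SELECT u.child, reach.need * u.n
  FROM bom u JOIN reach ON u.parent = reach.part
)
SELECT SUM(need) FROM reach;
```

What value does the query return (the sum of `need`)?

36

Base: (Widget, need=1).
Iteration 1: components of {Widget} -> Gear = 1*4 = 4, Seal = 1*3 = 3, Spring = 1*4 = 4.
Iteration 2: components of {Gear,Seal,Spring} -> Housing = 4*1 = 4, Plate = 4*5 = 20.
Iteration 3: no further components; recursion stops.
SUM(need) = 1 + 4 + 4 + 3 + 20 + 4 = 36.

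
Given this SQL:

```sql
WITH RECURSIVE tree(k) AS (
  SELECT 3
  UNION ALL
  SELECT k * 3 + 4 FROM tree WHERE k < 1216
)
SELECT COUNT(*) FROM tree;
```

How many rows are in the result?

7

Base: k=3.
Iteration 1: 3 < 1216 holds -> k = 3 * 3 + 4 = 13.
Iteration 2: 13 < 1216 holds -> k = 13 * 3 + 4 = 43.
Iteration 3: 43 < 1216 holds -> k = 43 * 3 + 4 = 133.
Iteration 4: 133 < 1216 holds -> k = 133 * 3 + 4 = 403.
Iteration 5: 403 < 1216 holds -> k = 403 * 3 + 4 = 1213.
Iteration 6: 1213 < 1216 holds -> k = 1213 * 3 + 4 = 3643.
Iteration 7: 3643 < 1216 fails; recursion stops.
Total rows emitted: 7.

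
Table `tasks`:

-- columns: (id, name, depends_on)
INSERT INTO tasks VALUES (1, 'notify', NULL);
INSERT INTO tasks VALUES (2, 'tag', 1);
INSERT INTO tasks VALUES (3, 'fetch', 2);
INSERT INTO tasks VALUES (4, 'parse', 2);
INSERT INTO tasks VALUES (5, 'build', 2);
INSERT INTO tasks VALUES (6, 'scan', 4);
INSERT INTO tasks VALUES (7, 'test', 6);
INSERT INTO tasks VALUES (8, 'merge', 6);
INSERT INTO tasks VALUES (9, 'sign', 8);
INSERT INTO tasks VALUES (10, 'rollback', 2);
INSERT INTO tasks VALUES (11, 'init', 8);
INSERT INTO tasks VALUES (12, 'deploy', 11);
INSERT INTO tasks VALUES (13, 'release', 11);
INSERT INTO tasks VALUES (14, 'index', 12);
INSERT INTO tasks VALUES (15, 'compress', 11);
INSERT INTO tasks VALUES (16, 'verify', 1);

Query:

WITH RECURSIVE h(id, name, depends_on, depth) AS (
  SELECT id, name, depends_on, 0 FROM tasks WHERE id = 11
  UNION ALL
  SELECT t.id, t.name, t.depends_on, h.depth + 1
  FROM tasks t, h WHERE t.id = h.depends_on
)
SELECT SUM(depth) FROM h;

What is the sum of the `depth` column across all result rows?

Base: id=11 (init), depends_on=8, depth 0.
Iteration 1: join on id=8 -> merge (id 8, depends_on=6, depth 1).
Iteration 2: join on id=6 -> scan (id 6, depends_on=4, depth 2).
Iteration 3: join on id=4 -> parse (id 4, depends_on=2, depth 3).
Iteration 4: join on id=2 -> tag (id 2, depends_on=1, depth 4).
Iteration 5: join on id=1 -> notify (id 1, depends_on=NULL, depth 5).
Iteration 6: depends_on is NULL; no match; recursion stops.
SUM(depth) = 0 + 1 + 2 + 3 + 4 + 5 = 15.

15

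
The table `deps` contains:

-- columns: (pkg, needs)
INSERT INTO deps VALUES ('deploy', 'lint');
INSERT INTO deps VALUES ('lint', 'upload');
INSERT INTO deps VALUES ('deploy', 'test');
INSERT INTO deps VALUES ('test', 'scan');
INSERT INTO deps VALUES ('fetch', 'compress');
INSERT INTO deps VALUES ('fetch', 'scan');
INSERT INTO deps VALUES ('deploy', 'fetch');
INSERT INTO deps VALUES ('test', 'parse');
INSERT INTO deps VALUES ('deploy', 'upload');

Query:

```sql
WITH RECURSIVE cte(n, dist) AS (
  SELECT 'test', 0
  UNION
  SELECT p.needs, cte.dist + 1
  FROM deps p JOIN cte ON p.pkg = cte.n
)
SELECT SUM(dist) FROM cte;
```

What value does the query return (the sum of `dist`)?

2

Base: (test, dist=0).
Iteration 1: edges from {test} -> (parse, dist=1), (scan, dist=1).
Iteration 2: no outgoing edges from {parse,scan}; recursion stops.
SUM(dist) = 0 + 1 + 1 = 2.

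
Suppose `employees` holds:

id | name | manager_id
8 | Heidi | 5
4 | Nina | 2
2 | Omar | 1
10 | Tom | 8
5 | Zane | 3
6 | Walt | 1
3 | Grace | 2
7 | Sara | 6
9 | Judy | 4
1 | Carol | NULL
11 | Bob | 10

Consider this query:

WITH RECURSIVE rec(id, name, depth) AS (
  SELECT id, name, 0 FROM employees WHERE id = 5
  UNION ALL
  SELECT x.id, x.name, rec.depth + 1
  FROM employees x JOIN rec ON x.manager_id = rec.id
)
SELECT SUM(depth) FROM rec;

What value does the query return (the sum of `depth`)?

6

Base: id=5 (Zane) at depth 0.
Iteration 1: rows with manager_id in {5} -> Heidi (id 8, depth 1).
Iteration 2: rows with manager_id in {8} -> Tom (id 10, depth 2).
Iteration 3: rows with manager_id in {10} -> Bob (id 11, depth 3).
Iteration 4: no rows with manager_id in {11}; recursion stops.
SUM(depth) = 0 + 1 + 2 + 3 = 6.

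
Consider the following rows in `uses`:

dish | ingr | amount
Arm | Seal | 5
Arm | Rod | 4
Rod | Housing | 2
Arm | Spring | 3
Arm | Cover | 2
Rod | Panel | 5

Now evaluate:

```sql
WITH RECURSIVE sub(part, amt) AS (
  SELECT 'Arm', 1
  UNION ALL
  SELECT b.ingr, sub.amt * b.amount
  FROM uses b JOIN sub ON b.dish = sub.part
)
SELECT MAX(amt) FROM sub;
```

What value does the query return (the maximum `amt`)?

Base: (Arm, amt=1).
Iteration 1: components of {Arm} -> Cover = 1*2 = 2, Rod = 1*4 = 4, Seal = 1*5 = 5, Spring = 1*3 = 3.
Iteration 2: components of {Cover,Rod,Seal,Spring} -> Housing = 4*2 = 8, Panel = 4*5 = 20.
Iteration 3: no further components; recursion stops.
amt values: 1, 5, 4, 3, 2, 8, 20; the maximum is 20.

20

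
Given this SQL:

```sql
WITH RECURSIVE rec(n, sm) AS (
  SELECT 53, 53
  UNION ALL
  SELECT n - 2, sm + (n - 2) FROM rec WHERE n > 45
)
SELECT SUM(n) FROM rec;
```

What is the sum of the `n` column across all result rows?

245

Base: n=53, sm=53.
Iteration 1: 53 > 45 holds -> n = 53 - 2 = 51, sm = 53 + 51 = 104.
Iteration 2: 51 > 45 holds -> n = 51 - 2 = 49, sm = 104 + 49 = 153.
Iteration 3: 49 > 45 holds -> n = 49 - 2 = 47, sm = 153 + 47 = 200.
Iteration 4: 47 > 45 holds -> n = 47 - 2 = 45, sm = 200 + 45 = 245.
Iteration 5: 45 > 45 fails; recursion stops.
SUM(n) = 53 + 51 + 49 + 47 + 45 = 245.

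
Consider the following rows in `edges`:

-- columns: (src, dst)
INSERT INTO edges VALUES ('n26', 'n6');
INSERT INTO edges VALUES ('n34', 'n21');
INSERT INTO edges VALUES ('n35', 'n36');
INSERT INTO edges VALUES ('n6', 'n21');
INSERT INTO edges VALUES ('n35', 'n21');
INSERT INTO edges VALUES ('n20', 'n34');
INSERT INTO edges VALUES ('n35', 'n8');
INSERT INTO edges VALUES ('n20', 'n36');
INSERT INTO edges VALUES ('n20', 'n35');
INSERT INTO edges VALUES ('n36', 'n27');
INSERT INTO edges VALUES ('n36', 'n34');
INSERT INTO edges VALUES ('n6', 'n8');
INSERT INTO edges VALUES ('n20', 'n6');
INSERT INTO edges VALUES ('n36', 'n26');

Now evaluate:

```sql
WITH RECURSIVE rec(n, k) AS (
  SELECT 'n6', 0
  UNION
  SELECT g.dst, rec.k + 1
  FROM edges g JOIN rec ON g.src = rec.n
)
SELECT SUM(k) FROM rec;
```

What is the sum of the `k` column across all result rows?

Base: (n6, k=0).
Iteration 1: edges from {n6} -> (n21, k=1), (n8, k=1).
Iteration 2: no outgoing edges from {n21,n8}; recursion stops.
SUM(k) = 0 + 1 + 1 = 2.

2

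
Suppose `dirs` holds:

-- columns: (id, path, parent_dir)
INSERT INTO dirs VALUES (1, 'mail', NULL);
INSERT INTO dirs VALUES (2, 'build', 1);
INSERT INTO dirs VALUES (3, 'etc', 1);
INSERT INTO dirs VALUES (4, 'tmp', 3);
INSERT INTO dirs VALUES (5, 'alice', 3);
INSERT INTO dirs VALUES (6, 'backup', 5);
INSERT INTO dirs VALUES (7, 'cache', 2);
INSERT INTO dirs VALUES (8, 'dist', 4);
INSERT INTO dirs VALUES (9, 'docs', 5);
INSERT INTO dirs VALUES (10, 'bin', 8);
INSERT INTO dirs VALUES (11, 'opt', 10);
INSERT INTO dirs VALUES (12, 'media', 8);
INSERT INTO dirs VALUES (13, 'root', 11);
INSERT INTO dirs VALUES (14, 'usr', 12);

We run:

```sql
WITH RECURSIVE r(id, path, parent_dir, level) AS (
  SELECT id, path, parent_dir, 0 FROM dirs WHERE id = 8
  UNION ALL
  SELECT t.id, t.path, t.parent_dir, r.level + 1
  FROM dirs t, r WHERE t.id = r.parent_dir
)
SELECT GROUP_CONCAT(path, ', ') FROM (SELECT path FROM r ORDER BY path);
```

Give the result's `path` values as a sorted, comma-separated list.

Base: id=8 (dist), parent_dir=4, level 0.
Iteration 1: join on id=4 -> tmp (id 4, parent_dir=3, level 1).
Iteration 2: join on id=3 -> etc (id 3, parent_dir=1, level 2).
Iteration 3: join on id=1 -> mail (id 1, parent_dir=NULL, level 3).
Iteration 4: parent_dir is NULL; no match; recursion stops.

dist, etc, mail, tmp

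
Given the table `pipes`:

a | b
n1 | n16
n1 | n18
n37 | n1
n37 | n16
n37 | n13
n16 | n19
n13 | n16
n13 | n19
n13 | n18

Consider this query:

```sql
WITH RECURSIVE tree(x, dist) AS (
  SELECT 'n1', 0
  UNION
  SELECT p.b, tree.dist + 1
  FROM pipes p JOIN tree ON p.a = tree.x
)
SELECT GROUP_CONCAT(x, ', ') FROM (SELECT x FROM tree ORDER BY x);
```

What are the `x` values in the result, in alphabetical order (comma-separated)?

n1, n16, n18, n19

Base: (n1, dist=0).
Iteration 1: edges from {n1} -> (n16, dist=1), (n18, dist=1).
Iteration 2: edges from {n16,n18} -> (n19, dist=2).
Iteration 3: no outgoing edges from {n19}; recursion stops.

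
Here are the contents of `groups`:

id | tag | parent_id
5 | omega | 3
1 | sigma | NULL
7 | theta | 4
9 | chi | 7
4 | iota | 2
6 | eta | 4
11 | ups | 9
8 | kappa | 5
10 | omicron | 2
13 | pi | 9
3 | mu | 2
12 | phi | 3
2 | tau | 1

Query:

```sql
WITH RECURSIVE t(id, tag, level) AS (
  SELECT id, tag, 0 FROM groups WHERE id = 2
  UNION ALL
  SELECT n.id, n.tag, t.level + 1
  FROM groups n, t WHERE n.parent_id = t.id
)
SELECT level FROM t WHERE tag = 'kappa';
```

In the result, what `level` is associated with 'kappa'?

3

Base: id=2 (tau) at level 0.
Iteration 1: rows with parent_id in {2} -> mu (id 3, level 1), iota (id 4, level 1), omicron (id 10, level 1).
Iteration 2: rows with parent_id in {3,4,10} -> omega (id 5, level 2), eta (id 6, level 2), theta (id 7, level 2), phi (id 12, level 2).
Iteration 3: rows with parent_id in {5,6,7,12} -> kappa (id 8, level 3), chi (id 9, level 3).
Iteration 4: rows with parent_id in {8,9} -> ups (id 11, level 4), pi (id 13, level 4).
Iteration 5: no rows with parent_id in {11,13}; recursion stops.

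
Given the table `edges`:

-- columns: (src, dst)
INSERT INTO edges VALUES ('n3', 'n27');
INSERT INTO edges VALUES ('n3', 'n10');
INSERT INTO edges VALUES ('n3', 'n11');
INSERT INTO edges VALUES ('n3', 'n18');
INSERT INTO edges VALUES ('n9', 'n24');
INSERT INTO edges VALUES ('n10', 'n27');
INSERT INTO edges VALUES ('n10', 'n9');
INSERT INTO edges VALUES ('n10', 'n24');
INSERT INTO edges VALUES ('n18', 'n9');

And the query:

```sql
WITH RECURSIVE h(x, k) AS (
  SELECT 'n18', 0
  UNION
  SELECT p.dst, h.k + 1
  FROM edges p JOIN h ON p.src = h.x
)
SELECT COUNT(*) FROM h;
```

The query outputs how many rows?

Base: (n18, k=0).
Iteration 1: edges from {n18} -> (n9, k=1).
Iteration 2: edges from {n9} -> (n24, k=2).
Iteration 3: no outgoing edges from {n24}; recursion stops.
Total rows emitted: 3.

3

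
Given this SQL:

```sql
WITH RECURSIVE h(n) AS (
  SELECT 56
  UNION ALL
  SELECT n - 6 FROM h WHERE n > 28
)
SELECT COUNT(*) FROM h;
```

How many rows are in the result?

6

Base: n=56.
Iteration 1: 56 > 28 holds -> n = 56 - 6 = 50.
Iteration 2: 50 > 28 holds -> n = 50 - 6 = 44.
Iteration 3: 44 > 28 holds -> n = 44 - 6 = 38.
Iteration 4: 38 > 28 holds -> n = 38 - 6 = 32.
Iteration 5: 32 > 28 holds -> n = 32 - 6 = 26.
Iteration 6: 26 > 28 fails; recursion stops.
Total rows emitted: 6.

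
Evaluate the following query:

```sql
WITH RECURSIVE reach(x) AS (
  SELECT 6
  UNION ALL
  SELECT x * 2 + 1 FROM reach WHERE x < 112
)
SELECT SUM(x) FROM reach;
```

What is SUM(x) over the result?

435

Base: x=6.
Iteration 1: 6 < 112 holds -> x = 6 * 2 + 1 = 13.
Iteration 2: 13 < 112 holds -> x = 13 * 2 + 1 = 27.
Iteration 3: 27 < 112 holds -> x = 27 * 2 + 1 = 55.
Iteration 4: 55 < 112 holds -> x = 55 * 2 + 1 = 111.
Iteration 5: 111 < 112 holds -> x = 111 * 2 + 1 = 223.
Iteration 6: 223 < 112 fails; recursion stops.
SUM(x) = 6 + 13 + 27 + 55 + 111 + 223 = 435.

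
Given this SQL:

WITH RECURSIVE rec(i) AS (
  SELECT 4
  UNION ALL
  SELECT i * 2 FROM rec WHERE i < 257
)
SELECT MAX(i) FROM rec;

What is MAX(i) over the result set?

512

Base: i=4.
Iteration 1: 4 < 257 holds -> i = 4 * 2 = 8.
Iteration 2: 8 < 257 holds -> i = 8 * 2 = 16.
Iteration 3: 16 < 257 holds -> i = 16 * 2 = 32.
Iteration 4: 32 < 257 holds -> i = 32 * 2 = 64.
Iteration 5: 64 < 257 holds -> i = 64 * 2 = 128.
Iteration 6: 128 < 257 holds -> i = 128 * 2 = 256.
Iteration 7: 256 < 257 holds -> i = 256 * 2 = 512.
Iteration 8: 512 < 257 fails; recursion stops.
i values: 4, 8, 16, 32, 64, 128, 256, 512; the maximum is 512.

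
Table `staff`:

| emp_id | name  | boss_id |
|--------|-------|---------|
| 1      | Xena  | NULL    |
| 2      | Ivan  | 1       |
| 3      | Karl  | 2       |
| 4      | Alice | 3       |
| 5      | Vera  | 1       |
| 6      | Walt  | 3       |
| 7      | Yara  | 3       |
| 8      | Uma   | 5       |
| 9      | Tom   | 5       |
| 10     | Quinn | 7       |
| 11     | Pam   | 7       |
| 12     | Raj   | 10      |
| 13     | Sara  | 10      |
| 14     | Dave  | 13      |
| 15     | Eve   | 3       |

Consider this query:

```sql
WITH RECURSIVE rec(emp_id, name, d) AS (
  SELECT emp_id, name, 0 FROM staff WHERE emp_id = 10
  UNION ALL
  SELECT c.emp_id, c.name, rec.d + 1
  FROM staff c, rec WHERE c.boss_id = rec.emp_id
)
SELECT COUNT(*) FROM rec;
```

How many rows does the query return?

4

Base: emp_id=10 (Quinn) at d 0.
Iteration 1: rows with boss_id in {10} -> Raj (id 12, d 1), Sara (id 13, d 1).
Iteration 2: rows with boss_id in {12,13} -> Dave (id 14, d 2).
Iteration 3: no rows with boss_id in {14}; recursion stops.
Total rows emitted: 4.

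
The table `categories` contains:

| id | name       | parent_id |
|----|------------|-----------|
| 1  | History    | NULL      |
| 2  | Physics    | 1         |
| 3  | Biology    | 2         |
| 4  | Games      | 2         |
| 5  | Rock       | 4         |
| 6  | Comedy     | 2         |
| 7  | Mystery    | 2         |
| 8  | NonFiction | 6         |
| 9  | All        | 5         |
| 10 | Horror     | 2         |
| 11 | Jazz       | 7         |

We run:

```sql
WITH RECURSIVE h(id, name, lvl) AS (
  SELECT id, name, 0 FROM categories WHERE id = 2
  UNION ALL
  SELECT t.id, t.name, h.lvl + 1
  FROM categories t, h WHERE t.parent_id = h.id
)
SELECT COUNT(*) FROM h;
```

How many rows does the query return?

10

Base: id=2 (Physics) at lvl 0.
Iteration 1: rows with parent_id in {2} -> Biology (id 3, lvl 1), Games (id 4, lvl 1), Comedy (id 6, lvl 1), Mystery (id 7, lvl 1), Horror (id 10, lvl 1).
Iteration 2: rows with parent_id in {3,4,6,7,10} -> Rock (id 5, lvl 2), NonFiction (id 8, lvl 2), Jazz (id 11, lvl 2).
Iteration 3: rows with parent_id in {5,8,11} -> All (id 9, lvl 3).
Iteration 4: no rows with parent_id in {9}; recursion stops.
Total rows emitted: 10.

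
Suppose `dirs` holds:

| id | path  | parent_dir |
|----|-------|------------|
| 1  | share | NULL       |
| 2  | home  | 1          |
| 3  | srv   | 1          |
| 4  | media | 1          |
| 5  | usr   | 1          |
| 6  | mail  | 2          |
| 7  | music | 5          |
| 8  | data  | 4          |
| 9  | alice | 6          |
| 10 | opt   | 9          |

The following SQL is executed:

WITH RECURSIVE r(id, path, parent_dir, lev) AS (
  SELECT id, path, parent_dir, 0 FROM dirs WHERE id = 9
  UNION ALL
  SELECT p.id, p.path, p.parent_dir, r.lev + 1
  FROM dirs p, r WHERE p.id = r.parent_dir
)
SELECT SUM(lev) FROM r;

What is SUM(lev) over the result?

6

Base: id=9 (alice), parent_dir=6, lev 0.
Iteration 1: join on id=6 -> mail (id 6, parent_dir=2, lev 1).
Iteration 2: join on id=2 -> home (id 2, parent_dir=1, lev 2).
Iteration 3: join on id=1 -> share (id 1, parent_dir=NULL, lev 3).
Iteration 4: parent_dir is NULL; no match; recursion stops.
SUM(lev) = 0 + 1 + 2 + 3 = 6.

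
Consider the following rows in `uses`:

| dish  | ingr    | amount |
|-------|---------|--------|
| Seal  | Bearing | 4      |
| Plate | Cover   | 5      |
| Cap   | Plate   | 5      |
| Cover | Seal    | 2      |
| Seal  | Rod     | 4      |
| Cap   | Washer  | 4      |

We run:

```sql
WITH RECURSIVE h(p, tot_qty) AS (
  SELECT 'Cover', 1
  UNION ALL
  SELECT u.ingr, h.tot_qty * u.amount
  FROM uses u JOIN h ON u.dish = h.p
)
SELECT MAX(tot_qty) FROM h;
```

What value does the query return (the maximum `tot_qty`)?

Base: (Cover, tot_qty=1).
Iteration 1: components of {Cover} -> Seal = 1*2 = 2.
Iteration 2: components of {Seal} -> Bearing = 2*4 = 8, Rod = 2*4 = 8.
Iteration 3: no further components; recursion stops.
tot_qty values: 1, 2, 8, 8; the maximum is 8.

8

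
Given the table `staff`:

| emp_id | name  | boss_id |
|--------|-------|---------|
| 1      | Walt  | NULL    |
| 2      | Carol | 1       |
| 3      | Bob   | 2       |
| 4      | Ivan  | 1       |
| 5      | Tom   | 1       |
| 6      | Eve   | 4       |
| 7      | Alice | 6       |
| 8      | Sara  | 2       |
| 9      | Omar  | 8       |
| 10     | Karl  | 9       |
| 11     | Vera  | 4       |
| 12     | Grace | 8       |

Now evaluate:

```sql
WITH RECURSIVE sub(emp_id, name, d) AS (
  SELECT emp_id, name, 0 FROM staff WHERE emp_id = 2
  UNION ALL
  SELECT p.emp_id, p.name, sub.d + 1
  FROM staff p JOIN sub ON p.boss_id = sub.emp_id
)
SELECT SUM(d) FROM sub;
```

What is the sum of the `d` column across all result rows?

9

Base: emp_id=2 (Carol) at d 0.
Iteration 1: rows with boss_id in {2} -> Bob (id 3, d 1), Sara (id 8, d 1).
Iteration 2: rows with boss_id in {3,8} -> Omar (id 9, d 2), Grace (id 12, d 2).
Iteration 3: rows with boss_id in {9,12} -> Karl (id 10, d 3).
Iteration 4: no rows with boss_id in {10}; recursion stops.
SUM(d) = 0 + 1 + 1 + 2 + 2 + 3 = 9.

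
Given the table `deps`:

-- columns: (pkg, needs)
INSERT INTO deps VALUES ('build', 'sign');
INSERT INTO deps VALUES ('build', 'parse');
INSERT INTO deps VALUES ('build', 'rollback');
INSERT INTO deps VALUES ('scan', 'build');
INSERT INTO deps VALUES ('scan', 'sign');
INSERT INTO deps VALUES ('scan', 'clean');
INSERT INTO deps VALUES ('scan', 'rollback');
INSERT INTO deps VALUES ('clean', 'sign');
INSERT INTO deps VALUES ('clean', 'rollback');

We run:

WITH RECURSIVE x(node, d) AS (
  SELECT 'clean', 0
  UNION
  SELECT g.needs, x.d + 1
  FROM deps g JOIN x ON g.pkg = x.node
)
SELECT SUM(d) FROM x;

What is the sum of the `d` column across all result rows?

2

Base: (clean, d=0).
Iteration 1: edges from {clean} -> (rollback, d=1), (sign, d=1).
Iteration 2: no outgoing edges from {rollback,sign}; recursion stops.
SUM(d) = 0 + 1 + 1 = 2.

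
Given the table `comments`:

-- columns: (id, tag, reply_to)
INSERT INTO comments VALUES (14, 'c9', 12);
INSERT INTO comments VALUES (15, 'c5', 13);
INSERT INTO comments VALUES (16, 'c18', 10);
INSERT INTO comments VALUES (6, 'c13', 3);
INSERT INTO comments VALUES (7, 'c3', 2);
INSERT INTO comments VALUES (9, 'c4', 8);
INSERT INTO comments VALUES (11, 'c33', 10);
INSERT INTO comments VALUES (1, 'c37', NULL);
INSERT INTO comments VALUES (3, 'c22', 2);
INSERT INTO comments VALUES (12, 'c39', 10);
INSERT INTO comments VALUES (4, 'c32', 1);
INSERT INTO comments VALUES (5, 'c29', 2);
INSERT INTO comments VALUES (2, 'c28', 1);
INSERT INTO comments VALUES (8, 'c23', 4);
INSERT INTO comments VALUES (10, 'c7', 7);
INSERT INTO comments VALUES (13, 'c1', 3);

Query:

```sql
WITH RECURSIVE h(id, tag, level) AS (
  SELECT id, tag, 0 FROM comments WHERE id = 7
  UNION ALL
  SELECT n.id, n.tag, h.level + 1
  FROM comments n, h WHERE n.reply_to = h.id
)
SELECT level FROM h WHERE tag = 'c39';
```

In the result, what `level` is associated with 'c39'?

2

Base: id=7 (c3) at level 0.
Iteration 1: rows with reply_to in {7} -> c7 (id 10, level 1).
Iteration 2: rows with reply_to in {10} -> c33 (id 11, level 2), c39 (id 12, level 2), c18 (id 16, level 2).
Iteration 3: rows with reply_to in {11,12,16} -> c9 (id 14, level 3).
Iteration 4: no rows with reply_to in {14}; recursion stops.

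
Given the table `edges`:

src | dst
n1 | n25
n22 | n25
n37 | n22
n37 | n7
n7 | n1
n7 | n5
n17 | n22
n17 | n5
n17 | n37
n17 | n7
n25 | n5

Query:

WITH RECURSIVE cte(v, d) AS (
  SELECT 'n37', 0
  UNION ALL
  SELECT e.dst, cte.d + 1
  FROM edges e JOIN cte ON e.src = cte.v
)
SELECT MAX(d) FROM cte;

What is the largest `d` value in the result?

4

Base: (n37, d=0).
Iteration 1: edges from {n37} -> (n22, d=1), (n7, d=1).
Iteration 2: edges from {n22,n7} -> (n1, d=2), (n25, d=2), (n5, d=2).
Iteration 3: edges from {n1,n25,n5} -> (n25, d=3), (n5, d=3).
Iteration 4: edges from {n25,n5} -> (n5, d=4).
Iteration 5: no outgoing edges from {n5}; recursion stops.
d values: 0, 1, 1, 2, 2, 2, 3, 3, 4; the maximum is 4.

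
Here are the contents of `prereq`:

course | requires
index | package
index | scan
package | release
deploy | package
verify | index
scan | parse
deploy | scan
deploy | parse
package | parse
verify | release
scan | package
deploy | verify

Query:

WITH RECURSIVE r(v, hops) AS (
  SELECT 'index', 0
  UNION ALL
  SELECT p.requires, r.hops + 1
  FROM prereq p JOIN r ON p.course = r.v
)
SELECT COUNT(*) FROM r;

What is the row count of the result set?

Base: (index, hops=0).
Iteration 1: edges from {index} -> (package, hops=1), (scan, hops=1).
Iteration 2: edges from {package,scan} -> (package, hops=2), (parse, hops=2) x2, (release, hops=2). [UNION ALL keeps all 4 new rows, including repeats]
Iteration 3: edges from {package,parse,release} -> (parse, hops=3), (release, hops=3).
Iteration 4: no outgoing edges from {parse,release}; recursion stops.
Total rows emitted: 9.

9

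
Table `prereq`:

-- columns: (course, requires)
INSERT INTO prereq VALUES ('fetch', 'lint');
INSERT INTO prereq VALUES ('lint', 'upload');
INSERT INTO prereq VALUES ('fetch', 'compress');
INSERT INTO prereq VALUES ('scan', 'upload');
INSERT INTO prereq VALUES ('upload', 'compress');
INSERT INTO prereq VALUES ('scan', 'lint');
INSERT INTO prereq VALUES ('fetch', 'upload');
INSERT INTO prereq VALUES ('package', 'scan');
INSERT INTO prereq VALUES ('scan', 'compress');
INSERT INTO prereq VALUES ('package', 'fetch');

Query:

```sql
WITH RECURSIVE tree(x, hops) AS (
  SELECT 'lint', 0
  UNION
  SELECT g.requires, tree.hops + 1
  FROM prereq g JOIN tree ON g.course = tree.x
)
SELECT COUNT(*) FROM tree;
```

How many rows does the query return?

3

Base: (lint, hops=0).
Iteration 1: edges from {lint} -> (upload, hops=1).
Iteration 2: edges from {upload} -> (compress, hops=2).
Iteration 3: no outgoing edges from {compress}; recursion stops.
Total rows emitted: 3.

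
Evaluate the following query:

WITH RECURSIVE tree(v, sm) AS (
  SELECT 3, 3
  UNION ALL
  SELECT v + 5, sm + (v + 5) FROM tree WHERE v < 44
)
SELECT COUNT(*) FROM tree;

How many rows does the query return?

Base: v=3, sm=3.
Iteration 1: 3 < 44 holds -> v = 3 + 5 = 8, sm = 3 + 8 = 11.
Iteration 2: 8 < 44 holds -> v = 8 + 5 = 13, sm = 11 + 13 = 24.
Iteration 3: 13 < 44 holds -> v = 13 + 5 = 18, sm = 24 + 18 = 42.
Iteration 4: 18 < 44 holds -> v = 18 + 5 = 23, sm = 42 + 23 = 65.
Iteration 5: 23 < 44 holds -> v = 23 + 5 = 28, sm = 65 + 28 = 93.
Iteration 6: 28 < 44 holds -> v = 28 + 5 = 33, sm = 93 + 33 = 126.
Iteration 7: 33 < 44 holds -> v = 33 + 5 = 38, sm = 126 + 38 = 164.
Iteration 8: 38 < 44 holds -> v = 38 + 5 = 43, sm = 164 + 43 = 207.
Iteration 9: 43 < 44 holds -> v = 43 + 5 = 48, sm = 207 + 48 = 255.
Iteration 10: 48 < 44 fails; recursion stops.
Total rows emitted: 10.

10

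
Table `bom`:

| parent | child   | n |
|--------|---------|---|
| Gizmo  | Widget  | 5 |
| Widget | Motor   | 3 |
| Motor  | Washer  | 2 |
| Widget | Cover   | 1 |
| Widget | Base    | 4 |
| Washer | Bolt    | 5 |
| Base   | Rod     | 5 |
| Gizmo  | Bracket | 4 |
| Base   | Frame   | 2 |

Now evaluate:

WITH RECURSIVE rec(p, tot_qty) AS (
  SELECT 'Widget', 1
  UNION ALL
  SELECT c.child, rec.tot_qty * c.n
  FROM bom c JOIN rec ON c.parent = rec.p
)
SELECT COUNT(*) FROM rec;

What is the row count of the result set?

Base: (Widget, tot_qty=1).
Iteration 1: components of {Widget} -> Base = 1*4 = 4, Cover = 1*1 = 1, Motor = 1*3 = 3.
Iteration 2: components of {Base,Cover,Motor} -> Frame = 4*2 = 8, Rod = 4*5 = 20, Washer = 3*2 = 6.
Iteration 3: components of {Frame,Rod,Washer} -> Bolt = 6*5 = 30.
Iteration 4: no further components; recursion stops.
Total rows emitted: 8.

8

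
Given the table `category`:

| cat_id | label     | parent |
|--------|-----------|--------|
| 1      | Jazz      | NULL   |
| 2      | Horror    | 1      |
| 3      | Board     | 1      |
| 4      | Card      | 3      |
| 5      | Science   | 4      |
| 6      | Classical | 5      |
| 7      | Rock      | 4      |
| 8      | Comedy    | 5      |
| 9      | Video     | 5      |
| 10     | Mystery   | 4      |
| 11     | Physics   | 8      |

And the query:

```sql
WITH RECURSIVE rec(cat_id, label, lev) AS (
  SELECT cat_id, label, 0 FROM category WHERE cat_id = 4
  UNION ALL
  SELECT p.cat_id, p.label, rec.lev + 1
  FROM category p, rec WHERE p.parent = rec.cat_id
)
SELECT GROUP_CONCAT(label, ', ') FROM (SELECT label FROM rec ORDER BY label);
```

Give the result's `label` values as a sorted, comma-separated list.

Card, Classical, Comedy, Mystery, Physics, Rock, Science, Video

Base: cat_id=4 (Card) at lev 0.
Iteration 1: rows with parent in {4} -> Science (id 5, lev 1), Rock (id 7, lev 1), Mystery (id 10, lev 1).
Iteration 2: rows with parent in {5,7,10} -> Classical (id 6, lev 2), Comedy (id 8, lev 2), Video (id 9, lev 2).
Iteration 3: rows with parent in {6,8,9} -> Physics (id 11, lev 3).
Iteration 4: no rows with parent in {11}; recursion stops.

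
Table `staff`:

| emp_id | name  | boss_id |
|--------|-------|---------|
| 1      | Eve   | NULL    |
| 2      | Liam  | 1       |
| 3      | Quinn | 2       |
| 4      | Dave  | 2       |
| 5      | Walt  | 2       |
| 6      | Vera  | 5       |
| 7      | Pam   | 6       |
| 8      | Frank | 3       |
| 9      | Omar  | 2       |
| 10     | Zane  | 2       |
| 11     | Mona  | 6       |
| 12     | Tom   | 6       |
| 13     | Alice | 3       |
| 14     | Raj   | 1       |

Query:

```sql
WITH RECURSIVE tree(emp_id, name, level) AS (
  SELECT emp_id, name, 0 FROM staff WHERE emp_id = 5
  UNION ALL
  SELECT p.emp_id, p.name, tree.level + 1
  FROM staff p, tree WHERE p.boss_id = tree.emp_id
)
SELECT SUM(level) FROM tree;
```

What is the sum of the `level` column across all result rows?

7

Base: emp_id=5 (Walt) at level 0.
Iteration 1: rows with boss_id in {5} -> Vera (id 6, level 1).
Iteration 2: rows with boss_id in {6} -> Pam (id 7, level 2), Mona (id 11, level 2), Tom (id 12, level 2).
Iteration 3: no rows with boss_id in {7,11,12}; recursion stops.
SUM(level) = 0 + 1 + 2 + 2 + 2 = 7.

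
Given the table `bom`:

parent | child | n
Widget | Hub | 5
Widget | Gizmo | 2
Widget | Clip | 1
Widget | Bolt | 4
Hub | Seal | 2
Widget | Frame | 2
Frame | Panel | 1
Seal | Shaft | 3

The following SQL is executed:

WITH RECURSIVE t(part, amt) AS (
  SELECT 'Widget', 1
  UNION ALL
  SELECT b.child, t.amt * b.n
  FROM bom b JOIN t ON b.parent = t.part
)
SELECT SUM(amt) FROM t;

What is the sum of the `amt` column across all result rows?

57

Base: (Widget, amt=1).
Iteration 1: components of {Widget} -> Bolt = 1*4 = 4, Clip = 1*1 = 1, Frame = 1*2 = 2, Gizmo = 1*2 = 2, Hub = 1*5 = 5.
Iteration 2: components of {Bolt,Clip,Frame,Gizmo,Hub} -> Panel = 2*1 = 2, Seal = 5*2 = 10.
Iteration 3: components of {Panel,Seal} -> Shaft = 10*3 = 30.
Iteration 4: no further components; recursion stops.
SUM(amt) = 1 + 5 + 2 + 1 + 4 + 2 + 10 + 2 + 30 = 57.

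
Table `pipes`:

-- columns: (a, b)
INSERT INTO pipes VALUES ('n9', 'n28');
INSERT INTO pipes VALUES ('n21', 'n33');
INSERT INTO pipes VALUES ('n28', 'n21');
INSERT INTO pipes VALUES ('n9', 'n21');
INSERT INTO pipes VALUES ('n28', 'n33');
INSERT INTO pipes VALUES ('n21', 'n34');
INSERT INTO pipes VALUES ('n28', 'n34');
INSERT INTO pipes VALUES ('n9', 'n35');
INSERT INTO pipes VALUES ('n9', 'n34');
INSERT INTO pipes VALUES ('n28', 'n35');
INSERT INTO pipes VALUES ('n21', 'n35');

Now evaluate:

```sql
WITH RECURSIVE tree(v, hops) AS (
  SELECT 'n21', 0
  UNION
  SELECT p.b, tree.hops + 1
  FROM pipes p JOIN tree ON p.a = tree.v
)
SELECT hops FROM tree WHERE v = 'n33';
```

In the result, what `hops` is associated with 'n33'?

Base: (n21, hops=0).
Iteration 1: edges from {n21} -> (n33, hops=1), (n34, hops=1), (n35, hops=1).
Iteration 2: no outgoing edges from {n33,n34,n35}; recursion stops.

1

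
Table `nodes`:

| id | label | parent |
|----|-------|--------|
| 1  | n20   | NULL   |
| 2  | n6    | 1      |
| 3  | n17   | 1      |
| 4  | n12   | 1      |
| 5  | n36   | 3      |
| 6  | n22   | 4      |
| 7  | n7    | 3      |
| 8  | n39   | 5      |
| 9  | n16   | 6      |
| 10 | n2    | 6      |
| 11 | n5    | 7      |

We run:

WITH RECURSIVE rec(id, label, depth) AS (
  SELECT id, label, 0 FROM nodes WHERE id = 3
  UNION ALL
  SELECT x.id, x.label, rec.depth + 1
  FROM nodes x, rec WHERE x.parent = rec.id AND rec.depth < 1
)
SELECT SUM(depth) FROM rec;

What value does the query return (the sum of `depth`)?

Base: id=3 (n17) at depth 0.
Iteration 1: rows with parent in {3} -> n36 (id 5, depth 1), n7 (id 7, depth 1).
Iteration 2: depth < 1 fails for all current rows; recursion stops.
SUM(depth) = 0 + 1 + 1 = 2.

2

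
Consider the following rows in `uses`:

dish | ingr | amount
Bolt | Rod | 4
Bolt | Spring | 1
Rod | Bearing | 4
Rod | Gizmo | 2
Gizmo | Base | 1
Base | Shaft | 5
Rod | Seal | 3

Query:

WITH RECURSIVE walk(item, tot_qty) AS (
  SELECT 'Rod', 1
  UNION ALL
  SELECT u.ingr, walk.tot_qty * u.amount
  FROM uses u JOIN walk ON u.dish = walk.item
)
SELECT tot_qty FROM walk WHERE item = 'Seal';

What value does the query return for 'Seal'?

3

Base: (Rod, tot_qty=1).
Iteration 1: components of {Rod} -> Bearing = 1*4 = 4, Gizmo = 1*2 = 2, Seal = 1*3 = 3.
Iteration 2: components of {Bearing,Gizmo,Seal} -> Base = 2*1 = 2.
Iteration 3: components of {Base} -> Shaft = 2*5 = 10.
Iteration 4: no further components; recursion stops.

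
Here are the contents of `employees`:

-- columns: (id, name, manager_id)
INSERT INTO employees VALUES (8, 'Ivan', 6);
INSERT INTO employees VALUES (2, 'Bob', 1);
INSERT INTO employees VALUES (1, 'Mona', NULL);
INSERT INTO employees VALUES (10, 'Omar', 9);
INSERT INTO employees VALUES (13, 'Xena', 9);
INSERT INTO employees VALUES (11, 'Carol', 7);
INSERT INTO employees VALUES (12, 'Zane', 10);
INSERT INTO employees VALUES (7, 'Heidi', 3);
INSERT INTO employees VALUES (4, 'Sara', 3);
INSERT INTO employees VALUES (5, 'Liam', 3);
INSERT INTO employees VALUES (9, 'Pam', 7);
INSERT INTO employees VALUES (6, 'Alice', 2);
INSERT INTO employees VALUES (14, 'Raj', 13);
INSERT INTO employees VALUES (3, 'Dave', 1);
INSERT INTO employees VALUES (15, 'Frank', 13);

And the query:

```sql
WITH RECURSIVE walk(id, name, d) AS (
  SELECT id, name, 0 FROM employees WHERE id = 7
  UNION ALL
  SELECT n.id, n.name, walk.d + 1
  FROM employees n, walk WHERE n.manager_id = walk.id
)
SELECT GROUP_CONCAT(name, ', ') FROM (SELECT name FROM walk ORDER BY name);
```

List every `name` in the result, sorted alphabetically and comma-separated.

Carol, Frank, Heidi, Omar, Pam, Raj, Xena, Zane

Base: id=7 (Heidi) at d 0.
Iteration 1: rows with manager_id in {7} -> Pam (id 9, d 1), Carol (id 11, d 1).
Iteration 2: rows with manager_id in {9,11} -> Omar (id 10, d 2), Xena (id 13, d 2).
Iteration 3: rows with manager_id in {10,13} -> Zane (id 12, d 3), Raj (id 14, d 3), Frank (id 15, d 3).
Iteration 4: no rows with manager_id in {12,14,15}; recursion stops.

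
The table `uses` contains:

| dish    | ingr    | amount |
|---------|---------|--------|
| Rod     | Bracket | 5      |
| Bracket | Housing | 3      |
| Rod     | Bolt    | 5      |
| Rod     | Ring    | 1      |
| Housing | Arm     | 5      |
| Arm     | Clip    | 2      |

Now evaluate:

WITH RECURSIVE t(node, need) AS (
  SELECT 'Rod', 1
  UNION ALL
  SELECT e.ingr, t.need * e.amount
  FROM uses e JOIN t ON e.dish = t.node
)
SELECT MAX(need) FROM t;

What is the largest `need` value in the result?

150

Base: (Rod, need=1).
Iteration 1: components of {Rod} -> Bolt = 1*5 = 5, Bracket = 1*5 = 5, Ring = 1*1 = 1.
Iteration 2: components of {Bolt,Bracket,Ring} -> Housing = 5*3 = 15.
Iteration 3: components of {Housing} -> Arm = 15*5 = 75.
Iteration 4: components of {Arm} -> Clip = 75*2 = 150.
Iteration 5: no further components; recursion stops.
need values: 1, 1, 5, 5, 15, 75, 150; the maximum is 150.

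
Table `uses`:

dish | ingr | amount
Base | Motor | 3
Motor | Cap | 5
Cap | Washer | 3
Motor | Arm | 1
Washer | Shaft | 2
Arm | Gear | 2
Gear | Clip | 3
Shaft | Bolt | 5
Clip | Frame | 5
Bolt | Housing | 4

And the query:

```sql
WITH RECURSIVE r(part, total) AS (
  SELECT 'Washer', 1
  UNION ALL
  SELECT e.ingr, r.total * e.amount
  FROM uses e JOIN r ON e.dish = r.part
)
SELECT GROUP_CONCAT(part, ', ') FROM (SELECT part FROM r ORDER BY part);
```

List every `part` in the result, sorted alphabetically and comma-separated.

Base: (Washer, total=1).
Iteration 1: components of {Washer} -> Shaft = 1*2 = 2.
Iteration 2: components of {Shaft} -> Bolt = 2*5 = 10.
Iteration 3: components of {Bolt} -> Housing = 10*4 = 40.
Iteration 4: no further components; recursion stops.

Bolt, Housing, Shaft, Washer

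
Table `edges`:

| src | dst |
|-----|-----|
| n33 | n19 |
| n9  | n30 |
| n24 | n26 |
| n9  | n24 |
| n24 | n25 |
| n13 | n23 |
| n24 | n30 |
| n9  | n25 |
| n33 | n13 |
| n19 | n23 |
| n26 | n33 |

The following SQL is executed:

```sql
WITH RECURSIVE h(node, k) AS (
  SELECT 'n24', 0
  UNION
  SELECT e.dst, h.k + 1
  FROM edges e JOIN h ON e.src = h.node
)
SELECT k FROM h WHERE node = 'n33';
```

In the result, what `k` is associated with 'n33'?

Base: (n24, k=0).
Iteration 1: edges from {n24} -> (n25, k=1), (n26, k=1), (n30, k=1).
Iteration 2: edges from {n25,n26,n30} -> (n33, k=2).
Iteration 3: edges from {n33} -> (n13, k=3), (n19, k=3).
Iteration 4: edges from {n13,n19} -> (n23, k=4). [UNION drops 1 duplicate row(s)]
Iteration 5: no outgoing edges from {n23}; recursion stops.

2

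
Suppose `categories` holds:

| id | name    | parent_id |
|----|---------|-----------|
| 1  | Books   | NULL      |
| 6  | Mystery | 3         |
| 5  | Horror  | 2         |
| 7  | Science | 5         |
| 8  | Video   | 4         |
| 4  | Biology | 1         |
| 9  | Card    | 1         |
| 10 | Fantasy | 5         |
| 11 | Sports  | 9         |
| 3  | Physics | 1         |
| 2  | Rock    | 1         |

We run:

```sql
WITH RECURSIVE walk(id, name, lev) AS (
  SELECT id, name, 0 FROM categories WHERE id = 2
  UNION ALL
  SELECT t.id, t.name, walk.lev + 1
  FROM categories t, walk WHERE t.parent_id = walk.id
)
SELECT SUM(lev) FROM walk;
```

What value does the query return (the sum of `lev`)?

5

Base: id=2 (Rock) at lev 0.
Iteration 1: rows with parent_id in {2} -> Horror (id 5, lev 1).
Iteration 2: rows with parent_id in {5} -> Science (id 7, lev 2), Fantasy (id 10, lev 2).
Iteration 3: no rows with parent_id in {7,10}; recursion stops.
SUM(lev) = 0 + 1 + 2 + 2 = 5.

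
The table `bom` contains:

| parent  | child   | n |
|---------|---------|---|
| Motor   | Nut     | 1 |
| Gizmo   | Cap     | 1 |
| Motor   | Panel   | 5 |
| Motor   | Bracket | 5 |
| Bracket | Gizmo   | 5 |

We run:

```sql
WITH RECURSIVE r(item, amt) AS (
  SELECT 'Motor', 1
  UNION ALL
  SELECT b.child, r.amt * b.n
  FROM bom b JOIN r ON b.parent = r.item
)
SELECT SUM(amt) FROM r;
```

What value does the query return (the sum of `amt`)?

Base: (Motor, amt=1).
Iteration 1: components of {Motor} -> Bracket = 1*5 = 5, Nut = 1*1 = 1, Panel = 1*5 = 5.
Iteration 2: components of {Bracket,Nut,Panel} -> Gizmo = 5*5 = 25.
Iteration 3: components of {Gizmo} -> Cap = 25*1 = 25.
Iteration 4: no further components; recursion stops.
SUM(amt) = 1 + 1 + 5 + 5 + 25 + 25 = 62.

62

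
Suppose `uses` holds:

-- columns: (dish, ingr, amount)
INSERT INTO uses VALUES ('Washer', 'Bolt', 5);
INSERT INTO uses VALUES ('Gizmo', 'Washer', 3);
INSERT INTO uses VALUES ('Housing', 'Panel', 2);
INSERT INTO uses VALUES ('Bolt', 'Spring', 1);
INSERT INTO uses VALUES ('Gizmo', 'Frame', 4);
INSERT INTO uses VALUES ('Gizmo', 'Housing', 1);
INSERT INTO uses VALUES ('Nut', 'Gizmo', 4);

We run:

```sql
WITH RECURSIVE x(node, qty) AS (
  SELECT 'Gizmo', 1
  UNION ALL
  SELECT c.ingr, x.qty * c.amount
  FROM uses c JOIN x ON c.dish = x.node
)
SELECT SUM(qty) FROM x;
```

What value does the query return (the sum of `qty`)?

Base: (Gizmo, qty=1).
Iteration 1: components of {Gizmo} -> Frame = 1*4 = 4, Housing = 1*1 = 1, Washer = 1*3 = 3.
Iteration 2: components of {Frame,Housing,Washer} -> Bolt = 3*5 = 15, Panel = 1*2 = 2.
Iteration 3: components of {Bolt,Panel} -> Spring = 15*1 = 15.
Iteration 4: no further components; recursion stops.
SUM(qty) = 1 + 3 + 1 + 4 + 15 + 2 + 15 = 41.

41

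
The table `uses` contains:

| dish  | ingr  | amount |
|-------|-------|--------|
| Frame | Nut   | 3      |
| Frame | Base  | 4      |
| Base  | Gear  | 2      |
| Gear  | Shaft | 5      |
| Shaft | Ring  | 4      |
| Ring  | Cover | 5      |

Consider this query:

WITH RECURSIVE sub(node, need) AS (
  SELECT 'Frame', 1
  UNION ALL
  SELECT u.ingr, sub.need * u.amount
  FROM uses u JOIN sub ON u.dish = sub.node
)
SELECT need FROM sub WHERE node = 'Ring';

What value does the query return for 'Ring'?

160

Base: (Frame, need=1).
Iteration 1: components of {Frame} -> Base = 1*4 = 4, Nut = 1*3 = 3.
Iteration 2: components of {Base,Nut} -> Gear = 4*2 = 8.
Iteration 3: components of {Gear} -> Shaft = 8*5 = 40.
Iteration 4: components of {Shaft} -> Ring = 40*4 = 160.
Iteration 5: components of {Ring} -> Cover = 160*5 = 800.
Iteration 6: no further components; recursion stops.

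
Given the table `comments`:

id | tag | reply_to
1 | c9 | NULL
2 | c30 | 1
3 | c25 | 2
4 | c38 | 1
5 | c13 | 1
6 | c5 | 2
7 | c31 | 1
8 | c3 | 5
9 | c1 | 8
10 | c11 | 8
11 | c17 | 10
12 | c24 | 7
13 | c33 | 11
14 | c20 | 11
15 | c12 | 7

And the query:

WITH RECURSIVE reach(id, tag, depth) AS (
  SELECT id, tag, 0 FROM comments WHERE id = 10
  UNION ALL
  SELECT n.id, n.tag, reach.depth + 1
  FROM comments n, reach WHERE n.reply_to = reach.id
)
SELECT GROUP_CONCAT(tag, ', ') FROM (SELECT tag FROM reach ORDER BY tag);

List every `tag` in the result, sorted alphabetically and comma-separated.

Base: id=10 (c11) at depth 0.
Iteration 1: rows with reply_to in {10} -> c17 (id 11, depth 1).
Iteration 2: rows with reply_to in {11} -> c33 (id 13, depth 2), c20 (id 14, depth 2).
Iteration 3: no rows with reply_to in {13,14}; recursion stops.

c11, c17, c20, c33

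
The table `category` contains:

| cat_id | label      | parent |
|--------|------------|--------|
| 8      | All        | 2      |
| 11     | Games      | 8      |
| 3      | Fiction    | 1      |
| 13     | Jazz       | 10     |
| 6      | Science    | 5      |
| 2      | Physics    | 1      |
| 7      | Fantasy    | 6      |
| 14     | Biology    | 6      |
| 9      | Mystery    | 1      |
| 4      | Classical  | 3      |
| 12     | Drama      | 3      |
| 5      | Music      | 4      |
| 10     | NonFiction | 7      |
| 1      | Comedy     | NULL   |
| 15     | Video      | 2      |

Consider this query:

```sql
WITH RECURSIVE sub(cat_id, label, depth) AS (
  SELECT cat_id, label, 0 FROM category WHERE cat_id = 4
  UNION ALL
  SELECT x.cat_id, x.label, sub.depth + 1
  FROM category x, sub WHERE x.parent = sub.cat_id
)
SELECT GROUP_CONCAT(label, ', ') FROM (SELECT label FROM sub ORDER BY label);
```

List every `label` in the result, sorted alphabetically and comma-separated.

Biology, Classical, Fantasy, Jazz, Music, NonFiction, Science

Base: cat_id=4 (Classical) at depth 0.
Iteration 1: rows with parent in {4} -> Music (id 5, depth 1).
Iteration 2: rows with parent in {5} -> Science (id 6, depth 2).
Iteration 3: rows with parent in {6} -> Fantasy (id 7, depth 3), Biology (id 14, depth 3).
Iteration 4: rows with parent in {7,14} -> NonFiction (id 10, depth 4).
Iteration 5: rows with parent in {10} -> Jazz (id 13, depth 5).
Iteration 6: no rows with parent in {13}; recursion stops.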